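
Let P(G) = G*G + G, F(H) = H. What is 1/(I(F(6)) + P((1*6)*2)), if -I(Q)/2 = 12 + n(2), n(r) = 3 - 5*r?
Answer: 1/146 ≈ 0.0068493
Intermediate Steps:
I(Q) = -10 (I(Q) = -2*(12 + (3 - 5*2)) = -2*(12 + (3 - 10)) = -2*(12 - 7) = -2*5 = -10)
P(G) = G + G**2 (P(G) = G**2 + G = G + G**2)
1/(I(F(6)) + P((1*6)*2)) = 1/(-10 + ((1*6)*2)*(1 + (1*6)*2)) = 1/(-10 + (6*2)*(1 + 6*2)) = 1/(-10 + 12*(1 + 12)) = 1/(-10 + 12*13) = 1/(-10 + 156) = 1/146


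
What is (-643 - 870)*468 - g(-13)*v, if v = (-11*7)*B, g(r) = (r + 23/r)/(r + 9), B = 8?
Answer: -9175524/13 ≈ -7.0581e+5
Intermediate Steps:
g(r) = (r + 23/r)/(9 + r)
v = -616 (v = -11*7*8 = -77*8 = -616)
(-643 - 870)*468 - g(-13)*v = (-643 - 870)*468 - (23 + (-13)**2)/((-13)*(9 - 13))*(-616) = -1513*468 - (-1/13*(23 + 169)/(-4))*(-616) = -708084 - (-1/13*(-1/4)*192)*(-616) = -708084 - 48*(-616)/13 = -708084 - 1*(-29568/13) = -708084 + 29568/13 = -9175524/13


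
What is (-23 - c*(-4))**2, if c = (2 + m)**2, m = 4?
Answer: 14641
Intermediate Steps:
c = 36 (c = (2 + 4)**2 = 6**2 = 36)
(-23 - c*(-4))**2 = (-23 - 1*36*(-4))**2 = (-23 - 36*(-4))**2 = (-23 + 144)**2 = 121**2 = 14641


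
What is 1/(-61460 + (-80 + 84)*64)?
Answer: -1/61204 ≈ -1.6339e-5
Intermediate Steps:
1/(-61460 + (-80 + 84)*64) = 1/(-61460 + 4*64) = 1/(-61460 + 256) = 1/(-61204) = -1/61204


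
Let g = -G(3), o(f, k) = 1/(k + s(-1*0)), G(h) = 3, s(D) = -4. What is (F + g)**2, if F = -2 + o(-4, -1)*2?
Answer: 729/25 ≈ 29.160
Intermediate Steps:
o(f, k) = 1/(-4 + k) (o(f, k) = 1/(k - 4) = 1/(-4 + k))
g = -3 (g = -1*3 = -3)
F = -12/5 (F = -2 + 2/(-4 - 1) = -2 + 2/(-5) = -2 - 1/5*2 = -2 - 2/5 = -12/5 ≈ -2.4000)
(F + g)**2 = (-12/5 - 3)**2 = (-27/5)**2 = 729/25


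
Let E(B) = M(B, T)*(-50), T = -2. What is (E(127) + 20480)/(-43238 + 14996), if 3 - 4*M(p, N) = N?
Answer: -40835/56484 ≈ -0.72295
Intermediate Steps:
M(p, N) = ¾ - N/4
E(B) = -125/2 (E(B) = (¾ - ¼*(-2))*(-50) = (¾ + ½)*(-50) = (5/4)*(-50) = -125/2)
(E(127) + 20480)/(-43238 + 14996) = (-125/2 + 20480)/(-43238 + 14996) = (40835/2)/(-28242) = (40835/2)*(-1/28242) = -40835/56484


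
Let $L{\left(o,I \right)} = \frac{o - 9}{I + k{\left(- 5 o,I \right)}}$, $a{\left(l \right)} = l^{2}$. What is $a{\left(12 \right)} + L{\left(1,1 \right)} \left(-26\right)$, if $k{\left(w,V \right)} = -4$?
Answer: $\frac{224}{3} \approx 74.667$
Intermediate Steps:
$L{\left(o,I \right)} = \frac{-9 + o}{-4 + I}$ ($L{\left(o,I \right)} = \frac{o - 9}{I - 4} = \frac{-9 + o}{-4 + I}$)
$a{\left(12 \right)} + L{\left(1,1 \right)} \left(-26\right) = 12^{2} + \frac{-9 + 1}{-4 + 1} \left(-26\right) = 144 + \frac{1}{-3} \left(-8\right) \left(-26\right) = 144 + \left(- \frac{1}{3}\right) \left(-8\right) \left(-26\right) = 144 + \frac{8}{3} \left(-26\right) = 144 - \frac{208}{3} = \frac{224}{3}$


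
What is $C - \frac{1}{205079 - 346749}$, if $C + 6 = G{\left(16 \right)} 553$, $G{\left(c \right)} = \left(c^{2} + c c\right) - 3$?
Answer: $\frac{39875996571}{141670} \approx 2.8147 \cdot 10^{5}$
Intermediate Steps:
$G{\left(c \right)} = -3 + 2 c^{2}$ ($G{\left(c \right)} = \left(c^{2} + c^{2}\right) - 3 = 2 c^{2} - 3 = -3 + 2 c^{2}$)
$C = 281471$ ($C = -6 + \left(-3 + 2 \cdot 16^{2}\right) 553 = -6 + \left(-3 + 2 \cdot 256\right) 553 = -6 + \left(-3 + 512\right) 553 = -6 + 509 \cdot 553 = -6 + 281477 = 281471$)
$C - \frac{1}{205079 - 346749} = 281471 - \frac{1}{205079 - 346749} = 281471 - \frac{1}{-141670} = 281471 - - \frac{1}{141670} = 281471 + \frac{1}{141670} = \frac{39875996571}{141670}$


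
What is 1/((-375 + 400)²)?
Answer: 1/625 ≈ 0.0016000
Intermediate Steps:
1/((-375 + 400)²) = 1/(25²) = 1/625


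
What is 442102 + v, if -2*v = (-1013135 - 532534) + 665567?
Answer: 882153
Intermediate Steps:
v = 440051 (v = -((-1013135 - 532534) + 665567)/2 = -(-1545669 + 665567)/2 = -½*(-880102) = 440051)
442102 + v = 442102 + 440051 = 882153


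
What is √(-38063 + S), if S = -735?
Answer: I*√38798 ≈ 196.97*I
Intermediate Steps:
√(-38063 + S) = √(-38063 - 735) = √(-38798) = I*√38798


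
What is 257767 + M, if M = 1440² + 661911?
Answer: 2993278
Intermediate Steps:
M = 2735511 (M = 2073600 + 661911 = 2735511)
257767 + M = 257767 + 2735511 = 2993278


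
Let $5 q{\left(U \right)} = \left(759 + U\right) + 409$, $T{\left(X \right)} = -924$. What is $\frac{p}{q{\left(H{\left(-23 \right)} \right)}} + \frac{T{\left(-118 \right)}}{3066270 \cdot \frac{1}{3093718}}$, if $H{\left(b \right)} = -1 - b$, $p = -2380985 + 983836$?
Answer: $- \frac{827396962841}{121628710} \approx -6802.6$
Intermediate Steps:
$p = -1397149$
$q{\left(U \right)} = \frac{1168}{5} + \frac{U}{5}$ ($q{\left(U \right)} = \frac{\left(759 + U\right) + 409}{5} = \frac{1168 + U}{5} = \frac{1168}{5} + \frac{U}{5}$)
$\frac{p}{q{\left(H{\left(-23 \right)} \right)}} + \frac{T{\left(-118 \right)}}{3066270 \cdot \frac{1}{3093718}} = - \frac{1397149}{\frac{1168}{5} + \frac{-1 - -23}{5}} - \frac{924}{3066270 \cdot \frac{1}{3093718}} = - \frac{1397149}{\frac{1168}{5} + \frac{-1 + 23}{5}} - \frac{924}{3066270 \cdot \frac{1}{3093718}} = - \frac{1397149}{\frac{1168}{5} + \frac{1}{5} \cdot 22} - \frac{924}{\frac{1533135}{1546859}} = - \frac{1397149}{\frac{1168}{5} + \frac{22}{5}} - \frac{476432572}{511045} = - \frac{1397149}{238} - \frac{476432572}{511045} = - \frac{827396962841}{121628710}$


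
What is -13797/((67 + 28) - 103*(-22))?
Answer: -4599/787 ≈ -5.8437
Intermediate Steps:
-13797/((67 + 28) - 103*(-22)) = -13797/(95 + 2266) = -13797/2361 = -13797*1/2361 = -4599/787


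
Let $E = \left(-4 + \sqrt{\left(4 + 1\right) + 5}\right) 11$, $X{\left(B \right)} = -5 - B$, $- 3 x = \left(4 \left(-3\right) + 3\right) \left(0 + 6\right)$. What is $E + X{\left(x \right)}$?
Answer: $-67 + 11 \sqrt{10} \approx -32.215$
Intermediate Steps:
$x = 18$ ($x = - \frac{\left(4 \left(-3\right) + 3\right) \left(0 + 6\right)}{3} = - \frac{\left(-12 + 3\right) 6}{3} = - \frac{\left(-9\right) 6}{3} = \left(- \frac{1}{3}\right) \left(-54\right) = 18$)
$E = -44 + 11 \sqrt{10}$ ($E = \left(-4 + \sqrt{5 + 5}\right) 11 = \left(-4 + \sqrt{10}\right) 11 = -44 + 11 \sqrt{10} \approx -9.215$)
$E + X{\left(x \right)} = \left(-44 + 11 \sqrt{10}\right) - 23 = -67 + 11 \sqrt{10}$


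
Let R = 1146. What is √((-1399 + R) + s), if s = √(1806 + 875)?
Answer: √(-253 + √2681) ≈ 14.185*I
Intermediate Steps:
s = √2681 ≈ 51.778
√((-1399 + R) + s) = √((-1399 + 1146) + √2681) = √(-253 + √2681)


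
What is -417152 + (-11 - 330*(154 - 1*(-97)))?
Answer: -499993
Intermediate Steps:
-417152 + (-11 - 330*(154 - 1*(-97))) = -417152 + (-11 - 330*(154 + 97)) = -417152 + (-11 - 330*251) = -417152 + (-11 - 82830) = -417152 - 82841 = -499993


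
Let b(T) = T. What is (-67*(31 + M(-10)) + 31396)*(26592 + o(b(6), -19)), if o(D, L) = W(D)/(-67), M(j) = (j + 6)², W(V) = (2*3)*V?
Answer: 50325646116/67 ≈ 7.5113e+8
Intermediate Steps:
W(V) = 6*V
M(j) = (6 + j)²
o(D, L) = -6*D/67 (o(D, L) = (6*D)/(-67) = (6*D)*(-1/67) = -6*D/67)
(-67*(31 + M(-10)) + 31396)*(26592 + o(b(6), -19)) = (-67*(31 + (6 - 10)²) + 31396)*(26592 - 6/67*6) = (-67*(31 + (-4)²) + 31396)*(26592 - 36/67) = (-67*(31 + 16) + 31396)*(1781628/67) = (-67*47 + 31396)*(1781628/67) = (-3149 + 31396)*(1781628/67) = 28247*(1781628/67) = 50325646116/67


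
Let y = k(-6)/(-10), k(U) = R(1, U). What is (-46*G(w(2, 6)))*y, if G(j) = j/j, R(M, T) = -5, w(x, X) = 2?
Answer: -23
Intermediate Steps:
G(j) = 1
k(U) = -5
y = ½ (y = -5/(-10) = -5*(-⅒) = ½ ≈ 0.50000)
(-46*G(w(2, 6)))*y = -46*1*(½) = -46*½ = -23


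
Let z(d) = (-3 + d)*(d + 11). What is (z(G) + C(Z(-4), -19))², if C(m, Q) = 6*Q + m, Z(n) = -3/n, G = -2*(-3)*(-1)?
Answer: 400689/16 ≈ 25043.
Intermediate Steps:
G = -6 (G = 6*(-1) = -6)
z(d) = (-3 + d)*(11 + d)
C(m, Q) = m + 6*Q
(z(G) + C(Z(-4), -19))² = ((-33 + (-6)² + 8*(-6)) + (-3/(-4) + 6*(-19)))² = ((-33 + 36 - 48) + (-3*(-¼) - 114))² = (-45 + (¾ - 114))² = (-45 - 453/4)² = (-633/4)² = 400689/16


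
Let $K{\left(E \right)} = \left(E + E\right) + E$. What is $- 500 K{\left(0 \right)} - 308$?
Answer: $-308$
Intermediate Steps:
$K{\left(E \right)} = 3 E$ ($K{\left(E \right)} = 2 E + E = 3 E$)
$- 500 K{\left(0 \right)} - 308 = - 500 \cdot 3 \cdot 0 - 308 = \left(-500\right) 0 - 308 = 0 - 308 = -308$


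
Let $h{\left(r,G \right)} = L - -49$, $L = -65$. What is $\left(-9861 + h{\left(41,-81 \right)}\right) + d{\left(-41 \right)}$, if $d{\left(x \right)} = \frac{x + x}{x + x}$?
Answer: $-9876$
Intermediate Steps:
$h{\left(r,G \right)} = -16$ ($h{\left(r,G \right)} = -65 - -49 = -65 + 49 = -16$)
$d{\left(x \right)} = 1$ ($d{\left(x \right)} = \frac{2 x}{2 x} = 2 x \frac{1}{2 x} = 1$)
$\left(-9861 + h{\left(41,-81 \right)}\right) + d{\left(-41 \right)} = \left(-9861 - 16\right) + 1 = -9877 + 1 = -9876$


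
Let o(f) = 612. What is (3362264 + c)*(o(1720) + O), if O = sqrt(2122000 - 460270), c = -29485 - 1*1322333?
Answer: 1230392952 + 2010446*sqrt(1661730) ≈ 3.8220e+9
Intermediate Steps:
c = -1351818 (c = -29485 - 1322333 = -1351818)
O = sqrt(1661730) ≈ 1289.1
(3362264 + c)*(o(1720) + O) = (3362264 - 1351818)*(612 + sqrt(1661730)) = 2010446*(612 + sqrt(1661730)) = 1230392952 + 2010446*sqrt(1661730)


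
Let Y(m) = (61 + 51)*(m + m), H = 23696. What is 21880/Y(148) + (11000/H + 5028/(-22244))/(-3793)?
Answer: 85429291588903/129452530119472 ≈ 0.65993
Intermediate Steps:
Y(m) = 224*m (Y(m) = 112*(2*m) = 224*m)
21880/Y(148) + (11000/H + 5028/(-22244))/(-3793) = 21880/((224*148)) + (11000/23696 + 5028/(-22244))/(-3793) = 21880/33152 + (11000*(1/23696) + 5028*(-1/22244))*(-1/3793) = 21880*(1/33152) + (1375/2962 - 1257/5561)*(-1/3793) = 2735/4144 + (3923141/16471682)*(-1/3793) = 2735/4144 - 3923141/62477089826 = 85429291588903/129452530119472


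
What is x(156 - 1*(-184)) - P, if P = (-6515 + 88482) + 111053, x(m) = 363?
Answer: -192657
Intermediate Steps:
P = 193020 (P = 81967 + 111053 = 193020)
x(156 - 1*(-184)) - P = 363 - 1*193020 = 363 - 193020 = -192657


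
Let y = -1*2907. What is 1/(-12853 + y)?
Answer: -1/15760 ≈ -6.3452e-5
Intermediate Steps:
y = -2907
1/(-12853 + y) = 1/(-12853 - 2907) = 1/(-15760) = -1/15760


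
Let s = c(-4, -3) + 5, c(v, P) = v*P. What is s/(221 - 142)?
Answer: 17/79 ≈ 0.21519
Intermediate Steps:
c(v, P) = P*v
s = 17 (s = -3*(-4) + 5 = 12 + 5 = 17)
s/(221 - 142) = 17/(221 - 142) = 17/79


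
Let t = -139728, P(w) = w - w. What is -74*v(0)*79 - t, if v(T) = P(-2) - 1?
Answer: 145574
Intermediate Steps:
P(w) = 0
v(T) = -1 (v(T) = 0 - 1 = -1)
-74*v(0)*79 - t = -74*(-1)*79 - 1*(-139728) = 74*79 + 139728 = 5846 + 139728 = 145574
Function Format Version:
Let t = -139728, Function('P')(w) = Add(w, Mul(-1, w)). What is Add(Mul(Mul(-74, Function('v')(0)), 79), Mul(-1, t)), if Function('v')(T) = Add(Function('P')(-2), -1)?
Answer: 145574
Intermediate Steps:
Function('P')(w) = 0
Function('v')(T) = -1 (Function('v')(T) = Add(0, -1) = -1)
Add(Mul(Mul(-74, Function('v')(0)), 79), Mul(-1, t)) = Add(Mul(Mul(-74, -1), 79), Mul(-1, -139728)) = Add(Mul(74, 79), 139728) = Add(5846, 139728) = 145574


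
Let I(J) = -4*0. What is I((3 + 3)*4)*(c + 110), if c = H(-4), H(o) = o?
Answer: 0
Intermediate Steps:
I(J) = 0
c = -4
I((3 + 3)*4)*(c + 110) = 0*(-4 + 110) = 0*106 = 0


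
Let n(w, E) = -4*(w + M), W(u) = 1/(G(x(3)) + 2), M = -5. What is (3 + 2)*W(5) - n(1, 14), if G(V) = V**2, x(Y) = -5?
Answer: -427/27 ≈ -15.815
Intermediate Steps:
W(u) = 1/27 (W(u) = 1/((-5)**2 + 2) = 1/(25 + 2) = 1/27)
n(w, E) = 20 - 4*w (n(w, E) = -4*(w - 5) = -4*(-5 + w) = 20 - 4*w)
(3 + 2)*W(5) - n(1, 14) = (3 + 2)*(1/27) - (20 - 4*1) = 5*(1/27) - (20 - 4) = 5/27 - 1*16 = 5/27 - 16 = -427/27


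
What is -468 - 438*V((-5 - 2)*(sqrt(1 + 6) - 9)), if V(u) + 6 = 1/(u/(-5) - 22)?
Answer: 10714105/4931 + 2555*sqrt(7)/4931 ≈ 2174.2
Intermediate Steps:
V(u) = -6 + 1/(-22 - u/5) (V(u) = -6 + 1/(u/(-5) - 22) = -6 + 1/(u*(-1/5) - 22) = -6 + 1/(-u/5 - 22) = -6 + 1/(-22 - u/5))
-468 - 438*V((-5 - 2)*(sqrt(1 + 6) - 9)) = -468 - 438*(-665 - 6*(-5 - 2)*(sqrt(1 + 6) - 9))/(110 + (-5 - 2)*(sqrt(1 + 6) - 9)) = -468 - 438*(-665 - (-42)*(sqrt(7) - 9))/(110 - 7*(sqrt(7) - 9)) = -468 - 438*(-665 - (-42)*(-9 + sqrt(7)))/(110 - 7*(-9 + sqrt(7))) = -468 - 438*(-665 - 6*(63 - 7*sqrt(7)))/(110 + (63 - 7*sqrt(7))) = -468 - 438*(-665 + (-378 + 42*sqrt(7)))/(173 - 7*sqrt(7)) = -468 - 438*(-1043 + 42*sqrt(7))/(173 - 7*sqrt(7))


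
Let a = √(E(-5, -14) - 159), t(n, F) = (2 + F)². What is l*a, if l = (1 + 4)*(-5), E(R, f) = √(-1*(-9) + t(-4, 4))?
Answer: -25*I*√(159 - 3*√5) ≈ -308.52*I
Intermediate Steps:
E(R, f) = 3*√5 (E(R, f) = √(-1*(-9) + (2 + 4)²) = √(9 + 6²) = √(9 + 36) = √45 = 3*√5)
a = √(-159 + 3*√5) (a = √(3*√5 - 159) = √(-159 + 3*√5) ≈ 12.341*I)
l = -25 (l = 5*(-5) = -25)
l*a = -25*√(-159 + 3*√5)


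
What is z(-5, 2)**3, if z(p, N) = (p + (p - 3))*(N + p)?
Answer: 59319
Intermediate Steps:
z(p, N) = (-3 + 2*p)*(N + p) (z(p, N) = (p + (-3 + p))*(N + p) = (-3 + 2*p)*(N + p))
z(-5, 2)**3 = (-3*2 - 3*(-5) + 2*(-5)**2 + 2*2*(-5))**3 = (-6 + 15 + 2*25 - 20)**3 = (-6 + 15 + 50 - 20)**3 = 39**3 = 59319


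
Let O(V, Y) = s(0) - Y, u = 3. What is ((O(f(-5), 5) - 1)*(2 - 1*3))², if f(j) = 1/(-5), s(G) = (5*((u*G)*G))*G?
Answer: 36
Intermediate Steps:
s(G) = 15*G³ (s(G) = (5*((3*G)*G))*G = (5*(3*G²))*G = (15*G²)*G = 15*G³)
f(j) = -⅕
O(V, Y) = -Y (O(V, Y) = 15*0³ - Y = 15*0 - Y = 0 - Y = -Y)
((O(f(-5), 5) - 1)*(2 - 1*3))² = ((-1*5 - 1)*(2 - 1*3))² = ((-5 - 1)*(2 - 3))² = (-6*(-1))² = 6² = 36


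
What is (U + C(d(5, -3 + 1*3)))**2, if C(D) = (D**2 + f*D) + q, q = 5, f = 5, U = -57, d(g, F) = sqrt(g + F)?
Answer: 2334 - 470*sqrt(5) ≈ 1283.0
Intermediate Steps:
d(g, F) = sqrt(F + g)
C(D) = 5 + D**2 + 5*D (C(D) = (D**2 + 5*D) + 5 = 5 + D**2 + 5*D)
(U + C(d(5, -3 + 1*3)))**2 = (-57 + (5 + (sqrt((-3 + 1*3) + 5))**2 + 5*sqrt((-3 + 1*3) + 5)))**2 = (-57 + (5 + (sqrt((-3 + 3) + 5))**2 + 5*sqrt((-3 + 3) + 5)))**2 = (-57 + (5 + (sqrt(0 + 5))**2 + 5*sqrt(0 + 5)))**2 = (-57 + (5 + (sqrt(5))**2 + 5*sqrt(5)))**2 = (-57 + (5 + 5 + 5*sqrt(5)))**2 = (-57 + (10 + 5*sqrt(5)))**2 = (-47 + 5*sqrt(5))**2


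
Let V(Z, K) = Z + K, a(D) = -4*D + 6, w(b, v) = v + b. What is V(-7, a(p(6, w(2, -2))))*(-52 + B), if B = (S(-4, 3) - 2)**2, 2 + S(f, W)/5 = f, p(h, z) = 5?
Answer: -20412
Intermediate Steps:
w(b, v) = b + v
a(D) = 6 - 4*D
S(f, W) = -10 + 5*f
B = 1024 (B = ((-10 + 5*(-4)) - 2)**2 = ((-10 - 20) - 2)**2 = (-30 - 2)**2 = (-32)**2 = 1024)
V(Z, K) = K + Z
V(-7, a(p(6, w(2, -2))))*(-52 + B) = ((6 - 4*5) - 7)*(-52 + 1024) = ((6 - 20) - 7)*972 = (-14 - 7)*972 = -21*972 = -20412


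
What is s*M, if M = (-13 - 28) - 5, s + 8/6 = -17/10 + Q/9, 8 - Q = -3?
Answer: 3749/45 ≈ 83.311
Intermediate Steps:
Q = 11 (Q = 8 - 1*(-3) = 8 + 3 = 11)
s = -163/90 (s = -4/3 + (-17/10 + 11/9) = -4/3 - 43/90 = -163/90 ≈ -1.8111)
M = -46 (M = -41 - 5 = -46)
s*M = -163/90*(-46) = 3749/45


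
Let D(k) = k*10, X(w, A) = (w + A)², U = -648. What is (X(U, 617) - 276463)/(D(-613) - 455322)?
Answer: 137751/230726 ≈ 0.59703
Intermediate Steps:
X(w, A) = (A + w)²
D(k) = 10*k
(X(U, 617) - 276463)/(D(-613) - 455322) = ((617 - 648)² - 276463)/(10*(-613) - 455322) = ((-31)² - 276463)/(-6130 - 455322) = (961 - 276463)/(-461452) = -275502*(-1/461452) = 137751/230726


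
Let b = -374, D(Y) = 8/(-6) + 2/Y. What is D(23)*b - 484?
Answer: -1232/69 ≈ -17.855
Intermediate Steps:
D(Y) = -4/3 + 2/Y (D(Y) = 8*(-⅙) + 2/Y = -4/3 + 2/Y)
D(23)*b - 484 = (-4/3 + 2/23)*(-374) - 484 = -86/69*(-374) - 484 = 32164/69 - 484 = -1232/69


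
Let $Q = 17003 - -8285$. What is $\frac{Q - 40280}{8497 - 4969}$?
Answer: $- \frac{1874}{441} \approx -4.2494$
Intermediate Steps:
$Q = 25288$ ($Q = 17003 + 8285 = 25288$)
$\frac{Q - 40280}{8497 - 4969} = \frac{25288 - 40280}{8497 - 4969} = - \frac{14992}{3528} = \left(-14992\right) \frac{1}{3528} = - \frac{1874}{441}$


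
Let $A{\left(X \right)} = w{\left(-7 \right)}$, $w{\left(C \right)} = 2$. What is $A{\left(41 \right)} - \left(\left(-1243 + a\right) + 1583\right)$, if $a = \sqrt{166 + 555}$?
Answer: $-338 - \sqrt{721} \approx -364.85$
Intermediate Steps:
$A{\left(X \right)} = 2$
$a = \sqrt{721} \approx 26.851$
$A{\left(41 \right)} - \left(\left(-1243 + a\right) + 1583\right) = 2 - \left(\left(-1243 + \sqrt{721}\right) + 1583\right) = 2 - \left(340 + \sqrt{721}\right) = -338 - \sqrt{721}$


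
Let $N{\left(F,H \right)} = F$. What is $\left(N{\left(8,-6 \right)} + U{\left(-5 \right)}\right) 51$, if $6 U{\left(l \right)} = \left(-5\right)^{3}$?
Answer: $- \frac{1309}{2} \approx -654.5$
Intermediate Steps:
$U{\left(l \right)} = - \frac{125}{6}$ ($U{\left(l \right)} = \frac{\left(-5\right)^{3}}{6} = \frac{1}{6} \left(-125\right) = - \frac{125}{6}$)
$\left(N{\left(8,-6 \right)} + U{\left(-5 \right)}\right) 51 = \left(8 - \frac{125}{6}\right) 51 = \left(- \frac{77}{6}\right) 51 = - \frac{1309}{2}$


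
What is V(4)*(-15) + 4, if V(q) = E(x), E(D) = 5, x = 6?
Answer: -71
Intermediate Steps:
V(q) = 5
V(4)*(-15) + 4 = 5*(-15) + 4 = -75 + 4 = -71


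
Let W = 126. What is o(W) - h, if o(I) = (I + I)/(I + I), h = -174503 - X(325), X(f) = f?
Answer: 174829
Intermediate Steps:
h = -174828 (h = -174503 - 1*325 = -174503 - 325 = -174828)
o(I) = 1 (o(I) = (2*I)/((2*I)) = (2*I)*(1/(2*I)) = 1)
o(W) - h = 1 - 1*(-174828) = 1 + 174828 = 174829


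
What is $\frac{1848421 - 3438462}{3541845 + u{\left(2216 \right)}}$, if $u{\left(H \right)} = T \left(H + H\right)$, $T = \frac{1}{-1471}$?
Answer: $- \frac{2338950311}{5210049563} \approx -0.44893$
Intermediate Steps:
$T = - \frac{1}{1471} \approx -0.00067981$
$u{\left(H \right)} = - \frac{2 H}{1471}$ ($u{\left(H \right)} = - \frac{H + H}{1471} = - \frac{2 H}{1471}$)
$\frac{1848421 - 3438462}{3541845 + u{\left(2216 \right)}} = \frac{1848421 - 3438462}{3541845 - \frac{4432}{1471}} = - \frac{1590041}{3541845 - \frac{4432}{1471}} = - \frac{1590041}{\frac{5210049563}{1471}} = \left(-1590041\right) \frac{1471}{5210049563} = - \frac{2338950311}{5210049563}$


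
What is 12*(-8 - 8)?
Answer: -192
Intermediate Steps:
12*(-8 - 8) = 12*(-16) = -192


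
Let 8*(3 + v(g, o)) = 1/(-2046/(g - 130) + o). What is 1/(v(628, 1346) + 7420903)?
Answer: 891016/6612140634483 ≈ 1.3475e-7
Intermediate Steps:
v(g, o) = -3 + 1/(8*(o - 2046/(-130 + g))) (v(g, o) = -3 + 1/(8*(-2046/(g - 130) + o)) = -3 + 1/(8*(-2046/(-130 + g) + o)) = -3 + 1/(8*(o - 2046/(-130 + g))))
1/(v(628, 1346) + 7420903) = 1/((-48974 - 1*628 - 3120*1346 + 24*628*1346)/(8*(2046 + 130*1346 - 1*628*1346)) + 7420903) = 1/((-48974 - 628 - 4199520 + 20286912)/(8*(2046 + 174980 - 845288)) + 7420903) = 1/((⅛)*16037790/(-668262) + 7420903) = 1/((⅛)*(-1/668262)*16037790 + 7420903) = 1/(-2672965/891016 + 7420903) = 1/(6612140634483/891016) = 891016/6612140634483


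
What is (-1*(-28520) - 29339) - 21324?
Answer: -22143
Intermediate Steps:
(-1*(-28520) - 29339) - 21324 = (28520 - 29339) - 21324 = -819 - 21324 = -22143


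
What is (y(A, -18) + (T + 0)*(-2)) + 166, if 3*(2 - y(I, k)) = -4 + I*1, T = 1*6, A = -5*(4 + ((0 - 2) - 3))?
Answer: 467/3 ≈ 155.67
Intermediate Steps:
A = 5 (A = -5*(4 + (-2 - 3)) = -5*(4 - 5) = -5*(-1) = 5)
T = 6
y(I, k) = 10/3 - I/3 (y(I, k) = 2 - (-4 + I*1)/3 = 2 - (-4 + I)/3 = 2 + (4/3 - I/3) = 10/3 - I/3)
(y(A, -18) + (T + 0)*(-2)) + 166 = ((10/3 - ⅓*5) + (6 + 0)*(-2)) + 166 = ((10/3 - 5/3) + 6*(-2)) + 166 = (5/3 - 12) + 166 = -31/3 + 166 = 467/3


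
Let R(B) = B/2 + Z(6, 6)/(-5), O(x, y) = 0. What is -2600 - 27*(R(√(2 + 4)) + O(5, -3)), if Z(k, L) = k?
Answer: -12838/5 - 27*√6/2 ≈ -2600.7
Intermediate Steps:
R(B) = -6/5 + B/2 (R(B) = B/2 + 6/(-5) = B*(½) + 6*(-⅕) = B/2 - 6/5 = -6/5 + B/2)
-2600 - 27*(R(√(2 + 4)) + O(5, -3)) = -2600 - 27*((-6/5 + √(2 + 4)/2) + 0) = -2600 - 27*((-6/5 + √6/2) + 0) = -2600 - 27*(-6/5 + √6/2) = -2600 - (-162/5 + 27*√6/2) = -2600 + (162/5 - 27*√6/2) = -12838/5 - 27*√6/2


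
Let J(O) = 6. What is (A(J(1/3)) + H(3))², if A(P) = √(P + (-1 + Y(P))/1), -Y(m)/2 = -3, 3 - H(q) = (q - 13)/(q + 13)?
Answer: 1545/64 + 29*√11/4 ≈ 48.186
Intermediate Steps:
H(q) = 3 - (-13 + q)/(13 + q) (H(q) = 3 - (q - 13)/(q + 13) = 3 - (-13 + q)/(13 + q))
Y(m) = 6 (Y(m) = -2*(-3) = 6)
A(P) = √(5 + P) (A(P) = √(P + (-1 + 6)/1) = √(P + 5*1) = √(P + 5) = √(5 + P))
(A(J(1/3)) + H(3))² = (√(5 + 6) + 2*(26 + 3)/(13 + 3))² = (√11 + 2*29/16)² = (√11 + 2*(1/16)*29)² = (√11 + 29/8)² = (29/8 + √11)²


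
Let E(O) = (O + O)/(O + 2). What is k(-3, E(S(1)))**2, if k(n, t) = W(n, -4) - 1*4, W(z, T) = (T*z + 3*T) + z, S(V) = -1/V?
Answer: 49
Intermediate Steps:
E(O) = 2*O/(2 + O) (E(O) = (2*O)/(2 + O) = 2*O/(2 + O))
W(z, T) = z + 3*T + T*z (W(z, T) = (3*T + T*z) + z = z + 3*T + T*z)
k(n, t) = -16 - 3*n (k(n, t) = (n + 3*(-4) - 4*n) - 1*4 = (n - 12 - 4*n) - 4 = (-12 - 3*n) - 4 = -16 - 3*n)
k(-3, E(S(1)))**2 = (-16 - 3*(-3))**2 = (-16 + 9)**2 = (-7)**2 = 49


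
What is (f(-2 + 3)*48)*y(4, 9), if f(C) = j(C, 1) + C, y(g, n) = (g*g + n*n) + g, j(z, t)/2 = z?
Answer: 14544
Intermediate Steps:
j(z, t) = 2*z
y(g, n) = g + g² + n² (y(g, n) = (g² + n²) + g = g + g² + n²)
f(C) = 3*C (f(C) = 2*C + C = 3*C)
(f(-2 + 3)*48)*y(4, 9) = ((3*(-2 + 3))*48)*(4 + 4² + 9²) = ((3*1)*48)*(4 + 16 + 81) = (3*48)*101 = 144*101 = 14544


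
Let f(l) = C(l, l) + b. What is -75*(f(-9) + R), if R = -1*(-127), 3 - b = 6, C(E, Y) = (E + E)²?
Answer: -33600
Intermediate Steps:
C(E, Y) = 4*E² (C(E, Y) = (2*E)² = 4*E²)
b = -3 (b = 3 - 1*6 = 3 - 6 = -3)
R = 127
f(l) = -3 + 4*l² (f(l) = 4*l² - 3 = -3 + 4*l²)
-75*(f(-9) + R) = -75*((-3 + 4*(-9)²) + 127) = -75*((-3 + 4*81) + 127) = -75*((-3 + 324) + 127) = -75*(321 + 127) = -75*448 = -33600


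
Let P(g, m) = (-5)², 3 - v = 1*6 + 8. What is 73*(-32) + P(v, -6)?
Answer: -2311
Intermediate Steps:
v = -11 (v = 3 - (1*6 + 8) = 3 - (6 + 8) = 3 - 1*14 = 3 - 14 = -11)
P(g, m) = 25
73*(-32) + P(v, -6) = 73*(-32) + 25 = -2336 + 25 = -2311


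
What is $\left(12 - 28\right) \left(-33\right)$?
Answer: $528$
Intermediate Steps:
$\left(12 - 28\right) \left(-33\right) = \left(-16\right) \left(-33\right) = 528$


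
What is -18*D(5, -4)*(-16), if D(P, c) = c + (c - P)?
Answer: -3744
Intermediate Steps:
D(P, c) = -P + 2*c
-18*D(5, -4)*(-16) = -18*(-1*5 + 2*(-4))*(-16) = -18*(-5 - 8)*(-16) = -18*(-13)*(-16) = 234*(-16) = -3744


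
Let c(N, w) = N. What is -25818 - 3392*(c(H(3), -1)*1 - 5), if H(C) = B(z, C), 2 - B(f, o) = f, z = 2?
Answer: -8858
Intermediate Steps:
B(f, o) = 2 - f
H(C) = 0 (H(C) = 2 - 1*2 = 2 - 2 = 0)
-25818 - 3392*(c(H(3), -1)*1 - 5) = -25818 - 3392*(0*1 - 5) = -25818 - 3392*(0 - 5) = -25818 - 3392*(-5) = -25818 + 16960 = -8858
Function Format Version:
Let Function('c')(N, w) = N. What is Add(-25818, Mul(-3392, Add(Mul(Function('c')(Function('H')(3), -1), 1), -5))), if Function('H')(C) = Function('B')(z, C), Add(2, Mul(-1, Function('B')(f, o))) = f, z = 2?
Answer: -8858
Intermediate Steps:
Function('B')(f, o) = Add(2, Mul(-1, f))
Function('H')(C) = 0 (Function('H')(C) = Add(2, Mul(-1, 2)) = Add(2, -2) = 0)
Add(-25818, Mul(-3392, Add(Mul(Function('c')(Function('H')(3), -1), 1), -5))) = Add(-25818, Mul(-3392, Add(Mul(0, 1), -5))) = Add(-25818, Mul(-3392, Add(0, -5))) = Add(-25818, Mul(-3392, -5)) = Add(-25818, 16960) = -8858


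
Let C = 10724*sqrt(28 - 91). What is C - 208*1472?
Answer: -306176 + 32172*I*sqrt(7) ≈ -3.0618e+5 + 85119.0*I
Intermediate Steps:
C = 32172*I*sqrt(7) (C = 10724*sqrt(-63) = 10724*(3*I*sqrt(7)) = 32172*I*sqrt(7) ≈ 85119.0*I)
C - 208*1472 = 32172*I*sqrt(7) - 208*1472 = 32172*I*sqrt(7) - 1*306176 = 32172*I*sqrt(7) - 306176 = -306176 + 32172*I*sqrt(7)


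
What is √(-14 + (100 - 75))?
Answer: √11 ≈ 3.3166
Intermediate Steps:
√(-14 + (100 - 75)) = √(-14 + 25) = √11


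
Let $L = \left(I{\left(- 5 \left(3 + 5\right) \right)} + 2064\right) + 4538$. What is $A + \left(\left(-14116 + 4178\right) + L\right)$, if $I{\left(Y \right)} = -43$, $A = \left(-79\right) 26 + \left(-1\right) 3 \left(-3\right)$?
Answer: $-5424$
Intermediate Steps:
$A = -2045$ ($A = -2054 - -9 = -2054 + 9 = -2045$)
$L = 6559$ ($L = \left(-43 + 2064\right) + 4538 = 2021 + 4538 = 6559$)
$A + \left(\left(-14116 + 4178\right) + L\right) = -2045 + \left(\left(-14116 + 4178\right) + 6559\right) = -2045 + \left(-9938 + 6559\right) = -2045 - 3379 = -5424$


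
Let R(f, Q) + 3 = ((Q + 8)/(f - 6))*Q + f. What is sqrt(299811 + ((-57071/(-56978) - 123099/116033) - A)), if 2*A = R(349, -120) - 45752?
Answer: sqrt(718740710938747642160202)/1492880578 ≈ 567.89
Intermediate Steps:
R(f, Q) = -3 + f + Q*(8 + Q)/(-6 + f) (R(f, Q) = -3 + (((Q + 8)/(f - 6))*Q + f) = -3 + (((8 + Q)/(-6 + f))*Q + f) = -3 + (Q*(8 + Q)/(-6 + f) + f) = -3 + (f + Q*(8 + Q)/(-6 + f)) = -3 + f + Q*(8 + Q)/(-6 + f))
A = -1111487/49 (A = ((18 + (-120)**2 + 349**2 - 9*349 + 8*(-120))/(-6 + 349) - 45752)/2 = ((18 + 14400 + 121801 - 3141 - 960)/343 - 45752)/2 = ((1/343)*132118 - 45752)/2 = (18874/49 - 45752)/2 = (1/2)*(-2222974/49) = -1111487/49 ≈ -22683.)
sqrt(299811 + ((-57071/(-56978) - 123099/116033) - A)) = sqrt(299811 + ((-57071/(-56978) - 123099/116033) - 1*(-1111487/49))) = sqrt(299811 + ((-57071*(-1/56978) - 123099*1/116033) + 1111487/49)) = sqrt(299811 + ((1841/1838 - 123099/116033) + 1111487/49)) = sqrt(299811 + (-12639209/213268654 + 1111487/49)) = sqrt(299811 + 237044717107257/10450164046) = sqrt(3370118849902563/10450164046) = sqrt(718740710938747642160202)/1492880578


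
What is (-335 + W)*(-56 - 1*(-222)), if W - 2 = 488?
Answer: 25730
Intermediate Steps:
W = 490 (W = 2 + 488 = 490)
(-335 + W)*(-56 - 1*(-222)) = (-335 + 490)*(-56 - 1*(-222)) = 155*(-56 + 222) = 155*166 = 25730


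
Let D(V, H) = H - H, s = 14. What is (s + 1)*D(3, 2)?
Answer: 0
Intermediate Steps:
D(V, H) = 0
(s + 1)*D(3, 2) = (14 + 1)*0 = 15*0 = 0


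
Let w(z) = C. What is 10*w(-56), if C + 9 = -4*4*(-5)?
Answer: 710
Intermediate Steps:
C = 71 (C = -9 - 4*4*(-5) = -9 - 16*(-5) = -9 + 80 = 71)
w(z) = 71
10*w(-56) = 10*71 = 710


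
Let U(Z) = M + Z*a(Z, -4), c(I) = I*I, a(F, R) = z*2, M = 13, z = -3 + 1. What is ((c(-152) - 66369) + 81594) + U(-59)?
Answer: 38578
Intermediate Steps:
z = -2
a(F, R) = -4 (a(F, R) = -2*2 = -4)
c(I) = I²
U(Z) = 13 - 4*Z (U(Z) = 13 + Z*(-4) = 13 - 4*Z)
((c(-152) - 66369) + 81594) + U(-59) = (((-152)² - 66369) + 81594) + (13 - 4*(-59)) = ((23104 - 66369) + 81594) + (13 + 236) = (-43265 + 81594) + 249 = 38329 + 249 = 38578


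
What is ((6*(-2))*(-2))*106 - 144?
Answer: 2400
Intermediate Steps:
((6*(-2))*(-2))*106 - 144 = -12*(-2)*106 - 144 = 24*106 - 144 = 2544 - 144 = 2400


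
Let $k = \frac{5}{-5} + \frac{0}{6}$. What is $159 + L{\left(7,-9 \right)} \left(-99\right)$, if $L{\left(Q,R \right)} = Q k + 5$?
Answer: $357$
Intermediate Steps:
$k = -1$ ($k = 5 \left(- \frac{1}{5}\right) + 0 \cdot \frac{1}{6} = -1 + 0 = -1$)
$L{\left(Q,R \right)} = 5 - Q$ ($L{\left(Q,R \right)} = Q \left(-1\right) + 5 = - Q + 5 = 5 - Q$)
$159 + L{\left(7,-9 \right)} \left(-99\right) = 159 + \left(5 - 7\right) \left(-99\right) = 159 - -198 = 159 + 198 = 357$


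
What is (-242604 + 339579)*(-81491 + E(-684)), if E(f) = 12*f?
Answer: -8698560525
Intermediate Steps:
(-242604 + 339579)*(-81491 + E(-684)) = (-242604 + 339579)*(-81491 + 12*(-684)) = 96975*(-81491 - 8208) = 96975*(-89699) = -8698560525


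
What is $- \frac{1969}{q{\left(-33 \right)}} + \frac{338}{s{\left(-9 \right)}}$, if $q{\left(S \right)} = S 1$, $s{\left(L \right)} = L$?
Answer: $\frac{199}{9} \approx 22.111$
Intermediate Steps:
$q{\left(S \right)} = S$
$- \frac{1969}{q{\left(-33 \right)}} + \frac{338}{s{\left(-9 \right)}} = - \frac{1969}{-33} + \frac{338}{-9} = \left(-1969\right) \left(- \frac{1}{33}\right) + 338 \left(- \frac{1}{9}\right) = \frac{179}{3} - \frac{338}{9} = \frac{199}{9}$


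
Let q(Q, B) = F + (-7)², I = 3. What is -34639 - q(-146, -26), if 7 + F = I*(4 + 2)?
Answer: -34699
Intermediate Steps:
F = 11 (F = -7 + 3*(4 + 2) = -7 + 3*6 = -7 + 18 = 11)
q(Q, B) = 60 (q(Q, B) = 11 + (-7)² = 11 + 49 = 60)
-34639 - q(-146, -26) = -34639 - 1*60 = -34639 - 60 = -34699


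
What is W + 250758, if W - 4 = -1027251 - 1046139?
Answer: -1822628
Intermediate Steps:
W = -2073386 (W = 4 + (-1027251 - 1046139) = 4 - 2073390 = -2073386)
W + 250758 = -2073386 + 250758 = -1822628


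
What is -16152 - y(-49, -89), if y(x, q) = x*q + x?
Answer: -20464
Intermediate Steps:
y(x, q) = x + q*x (y(x, q) = q*x + x = x + q*x)
-16152 - y(-49, -89) = -16152 - (-49)*(1 - 89) = -16152 - (-49)*(-88) = -16152 - 1*4312 = -16152 - 4312 = -20464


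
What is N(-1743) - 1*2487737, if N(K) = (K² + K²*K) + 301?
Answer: -5294768794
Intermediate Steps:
N(K) = 301 + K² + K³ (N(K) = (K² + K³) + 301 = 301 + K² + K³)
N(-1743) - 1*2487737 = (301 + (-1743)² + (-1743)³) - 1*2487737 = (301 + 3038049 - 5295319407) - 2487737 = -5292281057 - 2487737 = -5294768794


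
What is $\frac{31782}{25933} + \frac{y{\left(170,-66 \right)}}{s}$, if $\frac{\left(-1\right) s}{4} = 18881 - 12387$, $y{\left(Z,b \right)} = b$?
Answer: $\frac{413640405}{336817804} \approx 1.2281$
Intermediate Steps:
$s = -25976$ ($s = - 4 \left(18881 - 12387\right) = \left(-4\right) 6494 = -25976$)
$\frac{31782}{25933} + \frac{y{\left(170,-66 \right)}}{s} = \frac{31782}{25933} - \frac{66}{-25976} = 31782 \cdot \frac{1}{25933} - - \frac{33}{12988} = \frac{31782}{25933} + \frac{33}{12988} = \frac{413640405}{336817804}$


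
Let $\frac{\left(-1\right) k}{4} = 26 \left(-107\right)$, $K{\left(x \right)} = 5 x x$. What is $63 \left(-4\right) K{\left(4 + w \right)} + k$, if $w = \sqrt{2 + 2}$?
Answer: $-34232$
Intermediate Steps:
$w = 2$ ($w = \sqrt{4} = 2$)
$K{\left(x \right)} = 5 x^{2}$
$k = 11128$ ($k = - 4 \cdot 26 \left(-107\right) = \left(-4\right) \left(-2782\right) = 11128$)
$63 \left(-4\right) K{\left(4 + w \right)} + k = 63 \left(-4\right) 5 \left(4 + 2\right)^{2} + 11128 = - 252 \cdot 5 \cdot 6^{2} + 11128 = - 252 \cdot 5 \cdot 36 + 11128 = \left(-252\right) 180 + 11128 = -45360 + 11128 = -34232$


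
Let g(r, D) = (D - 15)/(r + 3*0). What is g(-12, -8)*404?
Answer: 2323/3 ≈ 774.33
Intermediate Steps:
g(r, D) = (-15 + D)/r (g(r, D) = (-15 + D)/(r + 0) = (-15 + D)/r)
g(-12, -8)*404 = ((-15 - 8)/(-12))*404 = -1/12*(-23)*404 = (23/12)*404 = 2323/3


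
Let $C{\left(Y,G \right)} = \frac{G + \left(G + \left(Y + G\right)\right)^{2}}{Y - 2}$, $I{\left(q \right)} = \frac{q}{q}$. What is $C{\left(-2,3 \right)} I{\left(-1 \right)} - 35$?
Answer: $- \frac{159}{4} \approx -39.75$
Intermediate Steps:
$I{\left(q \right)} = 1$
$C{\left(Y,G \right)} = \frac{G + \left(Y + 2 G\right)^{2}}{-2 + Y}$ ($C{\left(Y,G \right)} = \frac{G + \left(G + \left(G + Y\right)\right)^{2}}{-2 + Y} = \frac{G + \left(Y + 2 G\right)^{2}}{-2 + Y}$)
$C{\left(-2,3 \right)} I{\left(-1 \right)} - 35 = \frac{3 + \left(-2 + 2 \cdot 3\right)^{2}}{-2 - 2} \cdot 1 - 35 = \frac{3 + \left(-2 + 6\right)^{2}}{-4} \cdot 1 - 35 = - \frac{3 + 4^{2}}{4} \cdot 1 - 35 = - \frac{3 + 16}{4} \cdot 1 - 35 = \left(- \frac{1}{4}\right) 19 \cdot 1 - 35 = \left(- \frac{19}{4}\right) 1 - 35 = - \frac{19}{4} - 35 = - \frac{159}{4}$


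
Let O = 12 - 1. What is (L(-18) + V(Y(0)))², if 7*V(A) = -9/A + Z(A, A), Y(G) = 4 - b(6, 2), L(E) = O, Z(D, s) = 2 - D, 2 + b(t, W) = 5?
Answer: 4761/49 ≈ 97.163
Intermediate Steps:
b(t, W) = 3 (b(t, W) = -2 + 5 = 3)
O = 11
L(E) = 11
Y(G) = 1 (Y(G) = 4 - 1*3 = 4 - 3 = 1)
V(A) = 2/7 - 9/(7*A) - A/7 (V(A) = (-9/A + (2 - A))/7 = (2 - A - 9/A)/7 = 2/7 - 9/(7*A) - A/7)
(L(-18) + V(Y(0)))² = (11 + (⅐)*(-9 - 1*1*(-2 + 1))/1)² = (11 + (⅐)*1*(-9 - 1*1*(-1)))² = (11 + (⅐)*1*(-9 + 1))² = (11 + (⅐)*1*(-8))² = (11 - 8/7)² = (69/7)² = 4761/49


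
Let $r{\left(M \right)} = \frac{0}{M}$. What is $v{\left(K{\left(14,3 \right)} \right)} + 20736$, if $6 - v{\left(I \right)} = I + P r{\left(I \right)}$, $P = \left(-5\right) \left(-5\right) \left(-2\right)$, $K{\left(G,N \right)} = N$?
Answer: $20739$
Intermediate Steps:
$r{\left(M \right)} = 0$
$P = -50$ ($P = 25 \left(-2\right) = -50$)
$v{\left(I \right)} = 6 - I$ ($v{\left(I \right)} = 6 - \left(I - 0\right) = 6 - \left(I + 0\right) = 6 - I$)
$v{\left(K{\left(14,3 \right)} \right)} + 20736 = \left(6 - 3\right) + 20736 = 3 + 20736 = 20739$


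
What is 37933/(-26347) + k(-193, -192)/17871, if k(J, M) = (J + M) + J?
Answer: -693129209/470847237 ≈ -1.4721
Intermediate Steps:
k(J, M) = M + 2*J
37933/(-26347) + k(-193, -192)/17871 = 37933/(-26347) + (-192 + 2*(-193))/17871 = 37933*(-1/26347) + (-192 - 386)*(1/17871) = -37933/26347 - 578*1/17871 = -37933/26347 - 578/17871 = -693129209/470847237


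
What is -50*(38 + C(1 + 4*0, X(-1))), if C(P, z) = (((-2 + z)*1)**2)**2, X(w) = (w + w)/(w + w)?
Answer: -1950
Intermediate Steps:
X(w) = 1 (X(w) = (2*w)/((2*w)) = (2*w)*(1/(2*w)) = 1)
C(P, z) = (-2 + z)**4 (C(P, z) = ((-2 + z)**2)**2 = (-2 + z)**4)
-50*(38 + C(1 + 4*0, X(-1))) = -50*(38 + (-2 + 1)**4) = -50*(38 + (-1)**4) = -50*(38 + 1) = -50*39 = -1950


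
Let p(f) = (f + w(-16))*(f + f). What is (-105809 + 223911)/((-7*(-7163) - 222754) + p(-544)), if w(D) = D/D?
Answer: 118102/418171 ≈ 0.28242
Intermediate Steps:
w(D) = 1
p(f) = 2*f*(1 + f) (p(f) = (f + 1)*(f + f) = (1 + f)*(2*f) = 2*f*(1 + f))
(-105809 + 223911)/((-7*(-7163) - 222754) + p(-544)) = (-105809 + 223911)/((-7*(-7163) - 222754) + 2*(-544)*(1 - 544)) = 118102/((50141 - 222754) + 2*(-544)*(-543)) = 118102/(-172613 + 590784) = 118102/418171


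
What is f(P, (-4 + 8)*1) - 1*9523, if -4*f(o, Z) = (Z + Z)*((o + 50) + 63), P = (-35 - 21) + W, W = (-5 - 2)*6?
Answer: -9553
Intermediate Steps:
W = -42 (W = -7*6 = -42)
P = -98 (P = (-35 - 21) - 42 = -56 - 42 = -98)
f(o, Z) = -Z*(113 + o)/2 (f(o, Z) = -(Z + Z)*((o + 50) + 63)/4 = -2*Z*((50 + o) + 63)/4 = -2*Z*(113 + o)/4 = -Z*(113 + o)/2)
f(P, (-4 + 8)*1) - 1*9523 = -(-4 + 8)*1*(113 - 98)/2 - 1*9523 = -½*4*1*15 - 9523 = -½*4*15 - 9523 = -30 - 9523 = -9553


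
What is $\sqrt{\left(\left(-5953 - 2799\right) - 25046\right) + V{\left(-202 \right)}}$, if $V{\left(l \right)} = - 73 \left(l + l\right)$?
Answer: $i \sqrt{4306} \approx 65.62 i$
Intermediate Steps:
$V{\left(l \right)} = - 146 l$ ($V{\left(l \right)} = - 73 \cdot 2 l = - 146 l$)
$\sqrt{\left(\left(-5953 - 2799\right) - 25046\right) + V{\left(-202 \right)}} = \sqrt{\left(\left(-5953 - 2799\right) - 25046\right) - -29492} = \sqrt{\left(-8752 - 25046\right) + 29492} = \sqrt{-33798 + 29492} = \sqrt{-4306} = i \sqrt{4306}$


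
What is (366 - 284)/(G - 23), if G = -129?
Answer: -41/76 ≈ -0.53947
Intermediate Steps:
(366 - 284)/(G - 23) = (366 - 284)/(-129 - 23) = 82/(-152) = 82*(-1/152) = -41/76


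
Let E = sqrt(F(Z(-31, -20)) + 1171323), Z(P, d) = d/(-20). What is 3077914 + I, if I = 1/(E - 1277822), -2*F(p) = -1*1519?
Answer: 10051407654298922898/3265655783203 - sqrt(4688330)/3265655783203 ≈ 3.0779e+6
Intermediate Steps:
Z(P, d) = -d/20 (Z(P, d) = d*(-1/20) = -d/20)
F(p) = 1519/2 (F(p) = -(-1)*1519/2 = -1/2*(-1519) = 1519/2)
E = sqrt(4688330)/2 (E = sqrt(1519/2 + 1171323) = sqrt(2344165/2) = sqrt(4688330)/2 ≈ 1082.6)
I = 1/(-1277822 + sqrt(4688330)/2) (I = 1/(sqrt(4688330)/2 - 1277822) = 1/(-1277822 + sqrt(4688330)/2) ≈ -7.8325e-7)
3077914 + I = 3077914 + (-2555644/3265655783203 - sqrt(4688330)/3265655783203) = 10051407654298922898/3265655783203 - sqrt(4688330)/3265655783203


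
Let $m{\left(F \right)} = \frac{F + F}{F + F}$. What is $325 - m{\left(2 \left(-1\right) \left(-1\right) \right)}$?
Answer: $324$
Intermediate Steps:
$m{\left(F \right)} = 1$ ($m{\left(F \right)} = \frac{2 F}{2 F} = 2 F \frac{1}{2 F} = 1$)
$325 - m{\left(2 \left(-1\right) \left(-1\right) \right)} = 325 - 1 = 324$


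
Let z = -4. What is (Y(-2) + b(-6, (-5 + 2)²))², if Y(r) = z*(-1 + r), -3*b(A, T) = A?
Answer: 196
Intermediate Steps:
b(A, T) = -A/3
Y(r) = 4 - 4*r (Y(r) = -4*(-1 + r) = 4 - 4*r)
(Y(-2) + b(-6, (-5 + 2)²))² = ((4 - 4*(-2)) - ⅓*(-6))² = ((4 + 8) + 2)² = (12 + 2)² = 14² = 196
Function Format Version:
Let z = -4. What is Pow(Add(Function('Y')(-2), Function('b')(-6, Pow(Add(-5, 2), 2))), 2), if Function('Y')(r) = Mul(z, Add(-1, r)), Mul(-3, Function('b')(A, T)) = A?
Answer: 196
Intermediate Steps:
Function('b')(A, T) = Mul(Rational(-1, 3), A)
Function('Y')(r) = Add(4, Mul(-4, r)) (Function('Y')(r) = Mul(-4, Add(-1, r)) = Add(4, Mul(-4, r)))
Pow(Add(Function('Y')(-2), Function('b')(-6, Pow(Add(-5, 2), 2))), 2) = Pow(Add(Add(4, Mul(-4, -2)), Mul(Rational(-1, 3), -6)), 2) = Pow(Add(Add(4, 8), 2), 2) = Pow(Add(12, 2), 2) = Pow(14, 2) = 196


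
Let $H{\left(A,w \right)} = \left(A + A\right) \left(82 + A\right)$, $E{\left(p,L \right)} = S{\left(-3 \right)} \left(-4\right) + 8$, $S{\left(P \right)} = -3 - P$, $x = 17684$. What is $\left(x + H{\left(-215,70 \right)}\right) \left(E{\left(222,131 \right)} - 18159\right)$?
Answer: $-1359037974$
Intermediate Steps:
$E{\left(p,L \right)} = 8$ ($E{\left(p,L \right)} = \left(-3 - -3\right) \left(-4\right) + 8 = \left(-3 + 3\right) \left(-4\right) + 8 = 0 \left(-4\right) + 8 = 0 + 8 = 8$)
$H{\left(A,w \right)} = 2 A \left(82 + A\right)$
$\left(x + H{\left(-215,70 \right)}\right) \left(E{\left(222,131 \right)} - 18159\right) = \left(17684 + 2 \left(-215\right) \left(82 - 215\right)\right) \left(8 - 18159\right) = \left(17684 + 2 \left(-215\right) \left(-133\right)\right) \left(-18151\right) = \left(17684 + 57190\right) \left(-18151\right) = 74874 \left(-18151\right) = -1359037974$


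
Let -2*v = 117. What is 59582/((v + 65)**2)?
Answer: 238328/169 ≈ 1410.2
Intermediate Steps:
v = -117/2 (v = -1/2*117 = -117/2 ≈ -58.500)
59582/((v + 65)**2) = 59582/((-117/2 + 65)**2) = 59582/((13/2)**2) = 59582/(169/4) = 59582*(4/169) = 238328/169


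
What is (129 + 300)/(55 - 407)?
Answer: -39/32 ≈ -1.2188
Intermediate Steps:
(129 + 300)/(55 - 407) = 429/(-352) = 429*(-1/352) = -39/32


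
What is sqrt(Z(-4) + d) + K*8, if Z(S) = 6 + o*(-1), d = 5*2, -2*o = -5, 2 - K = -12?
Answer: 112 + 3*sqrt(6)/2 ≈ 115.67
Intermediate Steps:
K = 14 (K = 2 - 1*(-12) = 2 + 12 = 14)
o = 5/2 (o = -1/2*(-5) = 5/2 ≈ 2.5000)
d = 10
Z(S) = 7/2 (Z(S) = 6 + (5/2)*(-1) = 6 - 5/2 = 7/2)
sqrt(Z(-4) + d) + K*8 = sqrt(7/2 + 10) + 14*8 = sqrt(27/2) + 112 = 3*sqrt(6)/2 + 112 = 112 + 3*sqrt(6)/2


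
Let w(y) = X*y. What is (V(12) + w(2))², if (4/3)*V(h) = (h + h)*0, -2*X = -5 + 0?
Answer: 25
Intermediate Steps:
X = 5/2 (X = -(-5 + 0)/2 = -½*(-5) = 5/2 ≈ 2.5000)
V(h) = 0 (V(h) = 3*((h + h)*0)/4 = 3*((2*h)*0)/4 = (¾)*0 = 0)
w(y) = 5*y/2
(V(12) + w(2))² = (0 + (5/2)*2)² = (0 + 5)² = 5² = 25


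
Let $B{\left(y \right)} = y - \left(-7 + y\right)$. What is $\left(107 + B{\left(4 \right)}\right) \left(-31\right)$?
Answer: $-3534$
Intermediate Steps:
$B{\left(y \right)} = 7$
$\left(107 + B{\left(4 \right)}\right) \left(-31\right) = \left(107 + 7\right) \left(-31\right) = 114 \left(-31\right) = -3534$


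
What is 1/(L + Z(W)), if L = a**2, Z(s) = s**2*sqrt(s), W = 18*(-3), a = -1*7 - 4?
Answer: 121/459179665 - 8748*I*sqrt(6)/459179665 ≈ 2.6351e-7 - 4.6666e-5*I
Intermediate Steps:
a = -11 (a = -7 - 4 = -11)
W = -54
Z(s) = s**(5/2)
L = 121 (L = (-11)**2 = 121)
1/(L + Z(W)) = 1/(121 + (-54)**(5/2)) = 1/(121 + 8748*I*sqrt(6))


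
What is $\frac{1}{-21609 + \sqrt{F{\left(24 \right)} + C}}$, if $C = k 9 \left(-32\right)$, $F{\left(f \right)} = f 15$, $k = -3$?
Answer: $- \frac{2401}{51883073} - \frac{2 \sqrt{34}}{155649219} \approx -4.6352 \cdot 10^{-5}$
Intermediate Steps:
$F{\left(f \right)} = 15 f$
$C = 864$ ($C = \left(-3\right) 9 \left(-32\right) = \left(-27\right) \left(-32\right) = 864$)
$\frac{1}{-21609 + \sqrt{F{\left(24 \right)} + C}} = \frac{1}{-21609 + \sqrt{15 \cdot 24 + 864}} = \frac{1}{-21609 + \sqrt{360 + 864}} = \frac{1}{-21609 + \sqrt{1224}} = \frac{1}{-21609 + 6 \sqrt{34}}$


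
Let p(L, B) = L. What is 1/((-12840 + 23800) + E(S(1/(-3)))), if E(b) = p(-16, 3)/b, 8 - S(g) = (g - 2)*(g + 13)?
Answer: 169/1852168 ≈ 9.1244e-5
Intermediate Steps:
S(g) = 8 - (-2 + g)*(13 + g) (S(g) = 8 - (g - 2)*(g + 13) = 8 - (-2 + g)*(13 + g))
E(b) = -16/b
1/((-12840 + 23800) + E(S(1/(-3)))) = 1/((-12840 + 23800) - 16/(34 - (1/(-3))² - 11/(-3))) = 1/(10960 - 16/(34 - (-⅓)² - 11*(-⅓))) = 1/(10960 - 16/(34 - 1*⅑ + 11/3)) = 1/(10960 - 16/(34 - ⅑ + 11/3)) = 1/(10960 - 16/338/9) = 1/(10960 - 16*9/338) = 1/(10960 - 72/169) = 1/(1852168/169) = 169/1852168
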